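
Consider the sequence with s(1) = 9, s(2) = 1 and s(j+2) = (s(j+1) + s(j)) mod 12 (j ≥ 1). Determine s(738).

We have s(1) = 9,  s(2) = 1,  s(3) = 10,  s(4) = 11,  s(5) = 9,  s(6) = 8,  s(7) = 5,  s(8) = 1,  s(9) = 6,  s(10) = 7,  s(11) = 1,  s(12) = 8,  s(13) = 9,  s(14) = 5,  s(15) = 2,  s(16) = 7,  s(17) = 9,  s(18) = 4,  s(19) = 1,  s(20) = 5,  s(21) = 6,  s(22) = 11,  s(23) = 5,  s(24) = 4,  s(25) = 9,  s(26) = 1.
Since (s(25), s(26)) = (s(1), s(2)) = (9, 1) (two consecutive terms determine the rest), the sequence is periodic with period 24.
(738 - 1) mod 24 = 17, so s(738) = s(18) = 4.

4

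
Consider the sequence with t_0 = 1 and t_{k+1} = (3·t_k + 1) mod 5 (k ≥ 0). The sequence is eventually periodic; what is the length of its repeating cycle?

t_0 = 1; t_1 = 4; t_2 = 3; t_3 = 0; t_4 = 1.
The sequence repeats with period 4.

4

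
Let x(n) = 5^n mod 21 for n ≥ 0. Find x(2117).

17

Listing terms: x(0) = 1,  x(1) = 5,  x(2) = 4,  x(3) = 20,  x(4) = 16,  x(5) = 17,  x(6) = 1.
Since x(6) = x(0) = 1, the sequence is periodic with period 6.
(2117 - 0) mod 6 = 5, so x(2117) = x(5) = 17.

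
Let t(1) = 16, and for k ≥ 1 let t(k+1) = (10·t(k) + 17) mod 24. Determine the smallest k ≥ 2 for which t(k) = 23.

6

Listing terms: t(1) = 16, t(2) = 9, t(3) = 11, t(4) = 7, t(5) = 15, t(6) = 23, t(7) = 7.
Since t(7) = t(4) = 7, the sequence is eventually periodic: after a pre-period of length 3 it cycles with period 3.
The value 23 first appears (with k ≥ 2) at t(6).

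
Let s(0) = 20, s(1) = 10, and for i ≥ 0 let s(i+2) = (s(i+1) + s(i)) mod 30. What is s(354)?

We have s(0) = 20, s(1) = 10, s(2) = 0, s(3) = 10, s(4) = 10, s(5) = 20, s(6) = 0, s(7) = 20, s(8) = 20, s(9) = 10.
The sequence repeats with period 8.
So s(354) = s(0 + ((354-0) mod 8)) = s(2) = 0.

0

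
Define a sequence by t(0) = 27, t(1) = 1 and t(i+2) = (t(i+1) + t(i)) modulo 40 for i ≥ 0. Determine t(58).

13

Computing terms: t(0) = 27,  t(1) = 1,  t(2) = 28,  t(3) = 29,  t(4) = 17,  t(5) = 6,  t(6) = 23,  t(7) = 29,  t(8) = 12,  t(9) = 1,  t(10) = 13,  t(11) = 14,  t(12) = 27,  t(13) = 1.
Since (t(12), t(13)) = (t(0), t(1)) = (27, 1) (two consecutive terms determine the rest), the sequence is periodic with period 12.
So t(58) = t(0 + ((58-0) mod 12)) = t(10) = 13.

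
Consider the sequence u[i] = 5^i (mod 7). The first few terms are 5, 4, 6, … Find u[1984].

2

u[1] = 5; u[2] = 4; u[3] = 6; u[4] = 2; u[5] = 3; u[6] = 1; u[7] = 5.
The sequence repeats with period 6.
(1984 - 1) mod 6 = 3, so u[1984] = u[4] = 2.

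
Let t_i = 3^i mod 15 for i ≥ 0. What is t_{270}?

We have t_0 = 1, t_1 = 3, t_2 = 9, t_3 = 12, t_4 = 6, t_5 = 3.
Since t_5 = t_1 = 3, the sequence is eventually periodic: after a pre-period of length 1 it cycles with period 4.
For i ≥ 1, t_i depends only on (i - 1) mod 4. (270 - 1) mod 4 = 1, so t_{270} = t_2 = 9.

9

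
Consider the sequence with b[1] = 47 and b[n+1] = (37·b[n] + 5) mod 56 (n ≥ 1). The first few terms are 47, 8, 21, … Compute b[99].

We have b[1] = 47, b[2] = 8, b[3] = 21, b[4] = 54, b[5] = 43, b[6] = 28, b[7] = 33, b[8] = 50, b[9] = 7, b[10] = 40, b[11] = 29, b[12] = 14, b[13] = 19, b[14] = 36, b[15] = 49, b[16] = 26, b[17] = 15, b[18] = 0, b[19] = 5, b[20] = 22, b[21] = 35, b[22] = 12, b[23] = 1, b[24] = 42, b[25] = 47.
The sequence repeats with period 24.
(99 - 1) mod 24 = 2, so b[99] = b[3] = 21.

21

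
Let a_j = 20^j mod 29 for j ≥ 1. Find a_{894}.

Computing terms: a_1 = 20,  a_2 = 23,  a_3 = 25,  a_4 = 7,  a_5 = 24,  a_6 = 16,  a_7 = 1,  a_8 = 20.
Since a_8 = a_1 = 20, the sequence is periodic with period 7.
(894 - 1) mod 7 = 4, so a_{894} = a_5 = 24.

24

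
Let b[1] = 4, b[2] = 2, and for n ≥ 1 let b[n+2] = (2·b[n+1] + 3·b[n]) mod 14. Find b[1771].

Computing terms: b[1] = 4; b[2] = 2; b[3] = 2; b[4] = 10; b[5] = 12; b[6] = 12; b[7] = 4; b[8] = 2.
The sequence repeats with period 6.
(1771 - 1) mod 6 = 0, so b[1771] = b[1] = 4.

4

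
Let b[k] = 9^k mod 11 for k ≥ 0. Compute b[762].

4

Listing terms: b[0] = 1, b[1] = 9, b[2] = 4, b[3] = 3, b[4] = 5, b[5] = 1.
Since b[5] = b[0] = 1, the sequence is periodic with period 5.
(762 - 0) mod 5 = 2, so b[762] = b[2] = 4.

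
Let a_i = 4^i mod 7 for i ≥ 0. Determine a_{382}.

a_0 = 1; a_1 = 4; a_2 = 2; a_3 = 1.
Since a_3 = a_0 = 1, the sequence is periodic with period 3.
So a_{382} = a_{0 + ((382-0) mod 3)} = a_1 = 4.

4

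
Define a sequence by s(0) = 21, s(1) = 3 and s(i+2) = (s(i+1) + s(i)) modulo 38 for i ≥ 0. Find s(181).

Computing terms: s(0) = 21,  s(1) = 3,  s(2) = 24,  s(3) = 27,  s(4) = 13,  s(5) = 2,  s(6) = 15,  s(7) = 17,  s(8) = 32,  s(9) = 11,  s(10) = 5,  s(11) = 16,  s(12) = 21,  s(13) = 37,  s(14) = 20,  s(15) = 19,  s(16) = 1,  s(17) = 20,  s(18) = 21,  s(19) = 3.
The sequence repeats with period 18.
So s(181) = s(0 + ((181-0) mod 18)) = s(1) = 3.

3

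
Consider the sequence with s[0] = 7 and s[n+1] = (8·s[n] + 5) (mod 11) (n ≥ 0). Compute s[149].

3

Listing terms: s[0] = 7; s[1] = 6; s[2] = 9; s[3] = 0; s[4] = 5; s[5] = 1; s[6] = 2; s[7] = 10; s[8] = 8; s[9] = 3; s[10] = 7.
Since s[10] = s[0] = 7, the sequence is periodic with period 10.
(149 - 0) mod 10 = 9, so s[149] = s[9] = 3.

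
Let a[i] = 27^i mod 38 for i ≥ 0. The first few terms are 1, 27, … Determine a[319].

27

Listing terms: a[0] = 1; a[1] = 27; a[2] = 7; a[3] = 37; a[4] = 11; a[5] = 31; a[6] = 1.
Since a[6] = a[0] = 1, the sequence is periodic with period 6.
So a[319] = a[0 + ((319-0) mod 6)] = a[1] = 27.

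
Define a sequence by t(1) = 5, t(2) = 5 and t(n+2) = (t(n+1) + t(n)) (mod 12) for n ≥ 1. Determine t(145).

5

Computing terms: t(1) = 5; t(2) = 5; t(3) = 10; t(4) = 3; t(5) = 1; t(6) = 4; t(7) = 5; t(8) = 9; t(9) = 2; t(10) = 11; t(11) = 1; t(12) = 0; t(13) = 1; t(14) = 1; t(15) = 2; t(16) = 3; t(17) = 5; t(18) = 8; t(19) = 1; t(20) = 9; t(21) = 10; t(22) = 7; t(23) = 5; t(24) = 0; t(25) = 5; t(26) = 5.
The sequence repeats with period 24.
(145 - 1) mod 24 = 0, so t(145) = t(1) = 5.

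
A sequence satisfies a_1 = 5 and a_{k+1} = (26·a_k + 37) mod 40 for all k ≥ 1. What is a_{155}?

a_1 = 5,  a_2 = 7,  a_3 = 19,  a_4 = 11,  a_5 = 3,  a_6 = 35,  a_7 = 27,  a_8 = 19.
Since a_8 = a_3 = 19, the sequence is eventually periodic: after a pre-period of length 2 it cycles with period 5.
For k ≥ 3, a_k depends only on (k - 3) mod 5. (155 - 3) mod 5 = 2, so a_{155} = a_5 = 3.

3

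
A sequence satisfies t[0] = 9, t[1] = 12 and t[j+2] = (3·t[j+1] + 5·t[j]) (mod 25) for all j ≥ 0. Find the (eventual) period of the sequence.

20

t[0] = 9, t[1] = 12, t[2] = 6, t[3] = 3, t[4] = 14, t[5] = 7, t[6] = 16, t[7] = 8, t[8] = 4, t[9] = 2, t[10] = 1, t[11] = 13, t[12] = 19, t[13] = 22, t[14] = 11, t[15] = 18, t[16] = 9, t[17] = 17, t[18] = 21, t[19] = 23, t[20] = 24, t[21] = 12, t[22] = 6.
Since (t[21], t[22]) = (t[1], t[2]) = (12, 6) (two consecutive terms determine the rest), the sequence is eventually periodic: after a pre-period of length 1 it cycles with period 20.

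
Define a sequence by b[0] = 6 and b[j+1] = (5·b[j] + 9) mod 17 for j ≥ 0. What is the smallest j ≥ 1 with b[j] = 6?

16

Computing terms: b[0] = 6; b[1] = 5; b[2] = 0; b[3] = 9; b[4] = 3; b[5] = 7; b[6] = 10; b[7] = 8; b[8] = 15; b[9] = 16; b[10] = 4; b[11] = 12; b[12] = 1; b[13] = 14; b[14] = 11; b[15] = 13; b[16] = 6.
The sequence repeats with period 16.
The value 6 next appears (with j ≥ 1) at b[16].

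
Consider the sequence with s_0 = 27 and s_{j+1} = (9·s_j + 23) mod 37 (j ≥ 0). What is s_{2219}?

0

Listing terms: s_0 = 27, s_1 = 7, s_2 = 12, s_3 = 20, s_4 = 18, s_5 = 0, s_6 = 23, s_7 = 8, s_8 = 21, s_9 = 27.
The sequence repeats with period 9.
So s_{2219} = s_{0 + ((2219-0) mod 9)} = s_5 = 0.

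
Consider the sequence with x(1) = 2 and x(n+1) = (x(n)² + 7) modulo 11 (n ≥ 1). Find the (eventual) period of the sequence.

3

Listing terms: x(1) = 2, x(2) = 0, x(3) = 7, x(4) = 1, x(5) = 8, x(6) = 5, x(7) = 10, x(8) = 8.
Since x(8) = x(5) = 8, the sequence is eventually periodic: after a pre-period of length 4 it cycles with period 3.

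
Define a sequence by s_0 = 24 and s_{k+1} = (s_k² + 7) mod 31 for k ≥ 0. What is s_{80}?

s_0 = 24, s_1 = 25, s_2 = 12, s_3 = 27, s_4 = 23, s_5 = 9, s_6 = 26, s_7 = 1, s_8 = 8, s_9 = 9.
Since s_9 = s_5 = 9, the sequence is eventually periodic: after a pre-period of length 5 it cycles with period 4.
For k ≥ 5, s_k depends only on (k - 5) mod 4. (80 - 5) mod 4 = 3, so s_{80} = s_8 = 8.

8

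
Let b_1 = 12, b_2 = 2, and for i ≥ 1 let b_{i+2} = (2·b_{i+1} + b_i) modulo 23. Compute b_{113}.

Computing terms: b_1 = 12,  b_2 = 2,  b_3 = 16,  b_4 = 11,  b_5 = 15,  b_6 = 18,  b_7 = 5,  b_8 = 5,  b_9 = 15,  b_{10} = 12,  b_{11} = 16,  b_{12} = 21,  b_{13} = 12,  b_{14} = 22,  b_{15} = 10,  b_{16} = 19,  b_{17} = 2,  b_{18} = 0,  b_{19} = 2,  b_{20} = 4,  b_{21} = 10,  b_{22} = 1,  b_{23} = 12,  b_{24} = 2.
The sequence repeats with period 22.
So b_{113} = b_{1 + ((113-1) mod 22)} = b_3 = 16.

16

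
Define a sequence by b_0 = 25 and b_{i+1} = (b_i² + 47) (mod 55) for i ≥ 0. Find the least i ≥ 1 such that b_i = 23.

Listing terms: b_0 = 25,  b_1 = 12,  b_2 = 26,  b_3 = 8,  b_4 = 1,  b_5 = 48,  b_6 = 41,  b_7 = 23,  b_8 = 26.
Since b_8 = b_2 = 26, the sequence is eventually periodic: after a pre-period of length 2 it cycles with period 6.
The value 23 first appears (with i ≥ 1) at b_7.

7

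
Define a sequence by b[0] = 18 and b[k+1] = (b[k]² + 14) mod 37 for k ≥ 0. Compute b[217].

5

b[0] = 18; b[1] = 5; b[2] = 2; b[3] = 18.
Since b[3] = b[0] = 18, the sequence is periodic with period 3.
So b[217] = b[0 + ((217-0) mod 3)] = b[1] = 5.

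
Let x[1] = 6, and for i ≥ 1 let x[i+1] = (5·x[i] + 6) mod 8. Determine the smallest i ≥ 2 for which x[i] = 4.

x[1] = 6, x[2] = 4, x[3] = 2, x[4] = 0, x[5] = 6.
The sequence repeats with period 4.
The value 4 first appears (with i ≥ 2) at x[2].

2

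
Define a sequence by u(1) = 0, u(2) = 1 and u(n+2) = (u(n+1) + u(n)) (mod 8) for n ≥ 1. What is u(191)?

Computing terms: u(1) = 0, u(2) = 1, u(3) = 1, u(4) = 2, u(5) = 3, u(6) = 5, u(7) = 0, u(8) = 5, u(9) = 5, u(10) = 2, u(11) = 7, u(12) = 1, u(13) = 0, u(14) = 1.
Since (u(13), u(14)) = (u(1), u(2)) = (0, 1) (two consecutive terms determine the rest), the sequence is periodic with period 12.
So u(191) = u(1 + ((191-1) mod 12)) = u(11) = 7.

7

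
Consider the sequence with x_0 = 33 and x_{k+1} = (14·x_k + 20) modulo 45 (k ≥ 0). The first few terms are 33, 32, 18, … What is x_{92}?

Listing terms: x_0 = 33; x_1 = 32; x_2 = 18; x_3 = 2; x_4 = 3; x_5 = 17; x_6 = 33.
Since x_6 = x_0 = 33, the sequence is periodic with period 6.
(92 - 0) mod 6 = 2, so x_{92} = x_2 = 18.

18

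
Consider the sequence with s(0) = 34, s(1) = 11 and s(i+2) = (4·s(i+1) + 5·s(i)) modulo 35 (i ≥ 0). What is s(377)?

31

We have s(0) = 34; s(1) = 11; s(2) = 4; s(3) = 1; s(4) = 24; s(5) = 31; s(6) = 34; s(7) = 11.
The sequence repeats with period 6.
So s(377) = s(0 + ((377-0) mod 6)) = s(5) = 31.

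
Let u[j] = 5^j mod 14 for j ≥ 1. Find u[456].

1

We have u[1] = 5; u[2] = 11; u[3] = 13; u[4] = 9; u[5] = 3; u[6] = 1; u[7] = 5.
The sequence repeats with period 6.
(456 - 1) mod 6 = 5, so u[456] = u[6] = 1.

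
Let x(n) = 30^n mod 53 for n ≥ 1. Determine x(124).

1

x(1) = 30,  x(2) = 52,  x(3) = 23,  x(4) = 1,  x(5) = 30.
The sequence repeats with period 4.
(124 - 1) mod 4 = 3, so x(124) = x(4) = 1.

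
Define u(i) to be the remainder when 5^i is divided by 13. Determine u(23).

8

We have u(1) = 5,  u(2) = 12,  u(3) = 8,  u(4) = 1,  u(5) = 5.
Since u(5) = u(1) = 5, the sequence is periodic with period 4.
(23 - 1) mod 4 = 2, so u(23) = u(3) = 8.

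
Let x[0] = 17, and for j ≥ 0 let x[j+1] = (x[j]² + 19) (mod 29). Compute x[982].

24

Computing terms: x[0] = 17; x[1] = 18; x[2] = 24; x[3] = 15; x[4] = 12; x[5] = 18.
Since x[5] = x[1] = 18, the sequence is eventually periodic: after a pre-period of length 1 it cycles with period 4.
For j ≥ 1, x[j] depends only on (j - 1) mod 4. (982 - 1) mod 4 = 1, so x[982] = x[2] = 24.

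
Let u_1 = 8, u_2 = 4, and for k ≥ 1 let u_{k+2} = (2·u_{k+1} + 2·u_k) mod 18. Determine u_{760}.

2

We have u_1 = 8; u_2 = 4; u_3 = 6; u_4 = 2; u_5 = 16; u_6 = 0; u_7 = 14; u_8 = 10; u_9 = 12; u_{10} = 8; u_{11} = 4.
Since (u_{10}, u_{11}) = (u_1, u_2) = (8, 4) (two consecutive terms determine the rest), the sequence is periodic with period 9.
(760 - 1) mod 9 = 3, so u_{760} = u_4 = 2.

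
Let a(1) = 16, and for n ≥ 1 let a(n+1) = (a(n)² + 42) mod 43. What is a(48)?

14

Computing terms: a(1) = 16,  a(2) = 40,  a(3) = 8,  a(4) = 20,  a(5) = 12,  a(6) = 14,  a(7) = 23,  a(8) = 12.
Since a(8) = a(5) = 12, the sequence is eventually periodic: after a pre-period of length 4 it cycles with period 3.
For n ≥ 5, a(n) depends only on (n - 5) mod 3. (48 - 5) mod 3 = 1, so a(48) = a(6) = 14.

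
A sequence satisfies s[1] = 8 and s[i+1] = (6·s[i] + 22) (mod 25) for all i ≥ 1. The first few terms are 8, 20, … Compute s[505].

16

Computing terms: s[1] = 8, s[2] = 20, s[3] = 17, s[4] = 24, s[5] = 16, s[6] = 18, s[7] = 5, s[8] = 2, s[9] = 9, s[10] = 1, s[11] = 3, s[12] = 15, s[13] = 12, s[14] = 19, s[15] = 11, s[16] = 13, s[17] = 0, s[18] = 22, s[19] = 4, s[20] = 21, s[21] = 23, s[22] = 10, s[23] = 7, s[24] = 14, s[25] = 6, s[26] = 8.
Since s[26] = s[1] = 8, the sequence is periodic with period 25.
So s[505] = s[1 + ((505-1) mod 25)] = s[5] = 16.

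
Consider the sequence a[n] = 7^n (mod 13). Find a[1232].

3

Computing terms: a[0] = 1, a[1] = 7, a[2] = 10, a[3] = 5, a[4] = 9, a[5] = 11, a[6] = 12, a[7] = 6, a[8] = 3, a[9] = 8, a[10] = 4, a[11] = 2, a[12] = 1.
Since a[12] = a[0] = 1, the sequence is periodic with period 12.
So a[1232] = a[0 + ((1232-0) mod 12)] = a[8] = 3.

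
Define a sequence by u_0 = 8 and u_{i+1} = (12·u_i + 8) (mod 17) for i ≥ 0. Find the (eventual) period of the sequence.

u_0 = 8,  u_1 = 2,  u_2 = 15,  u_3 = 1,  u_4 = 3,  u_5 = 10,  u_6 = 9,  u_7 = 14,  u_8 = 6,  u_9 = 12,  u_{10} = 16,  u_{11} = 13,  u_{12} = 11,  u_{13} = 4,  u_{14} = 5,  u_{15} = 0,  u_{16} = 8.
Since u_{16} = u_0 = 8, the sequence is periodic with period 16.

16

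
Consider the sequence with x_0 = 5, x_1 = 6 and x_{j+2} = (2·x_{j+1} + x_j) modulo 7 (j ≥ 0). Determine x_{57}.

We have x_0 = 5; x_1 = 6; x_2 = 3; x_3 = 5; x_4 = 6.
The sequence repeats with period 3.
So x_{57} = x_{0 + ((57-0) mod 3)} = x_0 = 5.

5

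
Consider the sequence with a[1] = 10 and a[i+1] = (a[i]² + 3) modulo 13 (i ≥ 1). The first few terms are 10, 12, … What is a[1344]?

6

We have a[1] = 10; a[2] = 12; a[3] = 4; a[4] = 6; a[5] = 0; a[6] = 3; a[7] = 12.
Since a[7] = a[2] = 12, the sequence is eventually periodic: after a pre-period of length 1 it cycles with period 5.
For i ≥ 2, a[i] depends only on (i - 2) mod 5. (1344 - 2) mod 5 = 2, so a[1344] = a[4] = 6.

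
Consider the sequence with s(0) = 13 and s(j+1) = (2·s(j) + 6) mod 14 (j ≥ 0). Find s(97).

4

s(0) = 13,  s(1) = 4,  s(2) = 0,  s(3) = 6,  s(4) = 4.
Since s(4) = s(1) = 4, the sequence is eventually periodic: after a pre-period of length 1 it cycles with period 3.
For j ≥ 1, s(j) depends only on (j - 1) mod 3. (97 - 1) mod 3 = 0, so s(97) = s(1) = 4.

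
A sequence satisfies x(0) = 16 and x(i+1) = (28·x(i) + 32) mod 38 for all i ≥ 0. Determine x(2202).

26

Listing terms: x(0) = 16; x(1) = 24; x(2) = 20; x(3) = 22; x(4) = 2; x(5) = 12; x(6) = 26; x(7) = 0; x(8) = 32; x(9) = 16.
The sequence repeats with period 9.
So x(2202) = x(0 + ((2202-0) mod 9)) = x(6) = 26.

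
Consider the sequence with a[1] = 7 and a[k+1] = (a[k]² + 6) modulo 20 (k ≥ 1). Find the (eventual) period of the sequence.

We have a[1] = 7,  a[2] = 15,  a[3] = 11,  a[4] = 7.
Since a[4] = a[1] = 7, the sequence is periodic with period 3.

3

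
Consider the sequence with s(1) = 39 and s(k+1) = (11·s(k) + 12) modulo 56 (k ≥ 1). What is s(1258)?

s(1) = 39; s(2) = 49; s(3) = 47; s(4) = 25; s(5) = 7; s(6) = 33; s(7) = 39.
Since s(7) = s(1) = 39, the sequence is periodic with period 6.
(1258 - 1) mod 6 = 3, so s(1258) = s(4) = 25.

25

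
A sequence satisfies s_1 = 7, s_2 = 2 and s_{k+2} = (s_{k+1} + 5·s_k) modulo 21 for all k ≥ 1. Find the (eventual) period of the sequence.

We have s_1 = 7,  s_2 = 2,  s_3 = 16,  s_4 = 5,  s_5 = 1,  s_6 = 5,  s_7 = 10,  s_8 = 14,  s_9 = 1,  s_{10} = 8,  s_{11} = 13,  s_{12} = 11,  s_{13} = 13,  s_{14} = 5,  s_{15} = 7,  s_{16} = 11,  s_{17} = 4,  s_{18} = 17,  s_{19} = 16,  s_{20} = 17,  s_{21} = 13,  s_{22} = 14,  s_{23} = 16,  s_{24} = 2,  s_{25} = 19,  s_{26} = 8,  s_{27} = 19,  s_{28} = 17,  s_{29} = 7,  s_{30} = 8,  s_{31} = 1,  s_{32} = 20,  s_{33} = 4,  s_{34} = 20,  s_{35} = 19,  s_{36} = 14,  s_{37} = 4,  s_{38} = 11,  s_{39} = 10,  s_{40} = 2,  s_{41} = 10,  s_{42} = 20,  s_{43} = 7,  s_{44} = 2.
Since (s_{43}, s_{44}) = (s_1, s_2) = (7, 2) (two consecutive terms determine the rest), the sequence is periodic with period 42.

42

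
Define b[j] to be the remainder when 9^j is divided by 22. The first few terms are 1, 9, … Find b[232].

15

We have b[0] = 1,  b[1] = 9,  b[2] = 15,  b[3] = 3,  b[4] = 5,  b[5] = 1.
The sequence repeats with period 5.
So b[232] = b[0 + ((232-0) mod 5)] = b[2] = 15.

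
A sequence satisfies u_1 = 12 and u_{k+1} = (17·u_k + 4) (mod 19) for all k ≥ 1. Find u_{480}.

u_1 = 12, u_2 = 18, u_3 = 6, u_4 = 11, u_5 = 1, u_6 = 2, u_7 = 0, u_8 = 4, u_9 = 15, u_{10} = 12.
Since u_{10} = u_1 = 12, the sequence is periodic with period 9.
So u_{480} = u_{1 + ((480-1) mod 9)} = u_3 = 6.

6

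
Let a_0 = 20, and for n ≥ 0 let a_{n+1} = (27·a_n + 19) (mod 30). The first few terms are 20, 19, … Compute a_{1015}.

13

a_0 = 20,  a_1 = 19,  a_2 = 22,  a_3 = 13,  a_4 = 10,  a_5 = 19.
Since a_5 = a_1 = 19, the sequence is eventually periodic: after a pre-period of length 1 it cycles with period 4.
For n ≥ 1, a_n depends only on (n - 1) mod 4. (1015 - 1) mod 4 = 2, so a_{1015} = a_3 = 13.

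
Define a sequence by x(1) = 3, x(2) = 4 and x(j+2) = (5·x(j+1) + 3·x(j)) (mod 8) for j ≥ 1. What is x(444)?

7

x(1) = 3,  x(2) = 4,  x(3) = 5,  x(4) = 5,  x(5) = 0,  x(6) = 7,  x(7) = 3,  x(8) = 4.
Since (x(7), x(8)) = (x(1), x(2)) = (3, 4) (two consecutive terms determine the rest), the sequence is periodic with period 6.
So x(444) = x(1 + ((444-1) mod 6)) = x(6) = 7.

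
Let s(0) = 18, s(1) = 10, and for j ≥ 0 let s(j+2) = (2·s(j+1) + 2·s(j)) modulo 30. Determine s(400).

Listing terms: s(0) = 18; s(1) = 10; s(2) = 26; s(3) = 12; s(4) = 16; s(5) = 26; s(6) = 24; s(7) = 10; s(8) = 8; s(9) = 6; s(10) = 28; s(11) = 8; s(12) = 12; s(13) = 10; s(14) = 14; s(15) = 18; s(16) = 4; s(17) = 14; s(18) = 6; s(19) = 10; s(20) = 2; s(21) = 24; s(22) = 22; s(23) = 2; s(24) = 18; s(25) = 10.
Since (s(24), s(25)) = (s(0), s(1)) = (18, 10) (two consecutive terms determine the rest), the sequence is periodic with period 24.
So s(400) = s(0 + ((400-0) mod 24)) = s(16) = 4.

4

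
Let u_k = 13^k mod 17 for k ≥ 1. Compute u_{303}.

4

Listing terms: u_1 = 13; u_2 = 16; u_3 = 4; u_4 = 1; u_5 = 13.
Since u_5 = u_1 = 13, the sequence is periodic with period 4.
(303 - 1) mod 4 = 2, so u_{303} = u_3 = 4.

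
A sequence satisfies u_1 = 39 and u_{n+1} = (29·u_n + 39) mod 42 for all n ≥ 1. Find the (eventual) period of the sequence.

14

Computing terms: u_1 = 39, u_2 = 36, u_3 = 33, u_4 = 30, u_5 = 27, u_6 = 24, u_7 = 21, u_8 = 18, u_9 = 15, u_{10} = 12, u_{11} = 9, u_{12} = 6, u_{13} = 3, u_{14} = 0, u_{15} = 39.
Since u_{15} = u_1 = 39, the sequence is periodic with period 14.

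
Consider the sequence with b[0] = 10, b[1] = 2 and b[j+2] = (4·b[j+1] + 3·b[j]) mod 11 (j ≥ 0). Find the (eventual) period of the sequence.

40

We have b[0] = 10,  b[1] = 2,  b[2] = 5,  b[3] = 4,  b[4] = 9,  b[5] = 4,  b[6] = 10,  b[7] = 8,  b[8] = 7,  b[9] = 8,  b[10] = 9,  b[11] = 5,  b[12] = 3,  b[13] = 5,  b[14] = 7,  b[15] = 10,  b[16] = 6,  b[17] = 10,  b[18] = 3,  b[19] = 9,  b[20] = 1,  b[21] = 9,  b[22] = 6,  b[23] = 7,  b[24] = 2,  b[25] = 7,  b[26] = 1,  b[27] = 3,  b[28] = 4,  b[29] = 3,  b[30] = 2,  b[31] = 6,  b[32] = 8,  b[33] = 6,  b[34] = 4,  b[35] = 1,  b[36] = 5,  b[37] = 1,  b[38] = 8,  b[39] = 2,  b[40] = 10,  b[41] = 2.
Since (b[40], b[41]) = (b[0], b[1]) = (10, 2) (two consecutive terms determine the rest), the sequence is periodic with period 40.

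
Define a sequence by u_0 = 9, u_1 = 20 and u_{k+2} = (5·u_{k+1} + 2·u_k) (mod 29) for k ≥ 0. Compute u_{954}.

Listing terms: u_0 = 9; u_1 = 20; u_2 = 2; u_3 = 21; u_4 = 22; u_5 = 7; u_6 = 21; u_7 = 3; u_8 = 28; u_9 = 1; u_{10} = 3; u_{11} = 17; u_{12} = 4; u_{13} = 25; u_{14} = 17; u_{15} = 19; u_{16} = 13; u_{17} = 16; u_{18} = 19; u_{19} = 11; u_{20} = 6; u_{21} = 23; u_{22} = 11; u_{23} = 14; u_{24} = 5; u_{25} = 24; u_{26} = 14; u_{27} = 2; u_{28} = 9; u_{29} = 20.
Since (u_{28}, u_{29}) = (u_0, u_1) = (9, 20) (two consecutive terms determine the rest), the sequence is periodic with period 28.
(954 - 0) mod 28 = 2, so u_{954} = u_2 = 2.

2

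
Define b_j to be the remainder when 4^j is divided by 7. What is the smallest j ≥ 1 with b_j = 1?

3

We have b_0 = 1,  b_1 = 4,  b_2 = 2,  b_3 = 1.
Since b_3 = b_0 = 1, the sequence is periodic with period 3.
The value 1 next appears (with j ≥ 1) at b_3.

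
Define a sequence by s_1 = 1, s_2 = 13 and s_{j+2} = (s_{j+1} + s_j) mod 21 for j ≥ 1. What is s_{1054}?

Computing terms: s_1 = 1, s_2 = 13, s_3 = 14, s_4 = 6, s_5 = 20, s_6 = 5, s_7 = 4, s_8 = 9, s_9 = 13, s_{10} = 1, s_{11} = 14, s_{12} = 15, s_{13} = 8, s_{14} = 2, s_{15} = 10, s_{16} = 12, s_{17} = 1, s_{18} = 13.
Since (s_{17}, s_{18}) = (s_1, s_2) = (1, 13) (two consecutive terms determine the rest), the sequence is periodic with period 16.
(1054 - 1) mod 16 = 13, so s_{1054} = s_{14} = 2.

2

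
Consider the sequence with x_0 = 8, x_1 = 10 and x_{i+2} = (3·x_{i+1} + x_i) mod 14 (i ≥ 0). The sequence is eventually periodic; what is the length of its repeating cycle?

We have x_0 = 8, x_1 = 10, x_2 = 10, x_3 = 12, x_4 = 4, x_5 = 10, x_6 = 6, x_7 = 0, x_8 = 6, x_9 = 4, x_{10} = 4, x_{11} = 2, x_{12} = 10, x_{13} = 4, x_{14} = 8, x_{15} = 0, x_{16} = 8, x_{17} = 10.
The sequence repeats with period 16.

16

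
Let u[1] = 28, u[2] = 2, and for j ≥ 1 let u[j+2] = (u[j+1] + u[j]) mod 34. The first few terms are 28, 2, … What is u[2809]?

28

Listing terms: u[1] = 28, u[2] = 2, u[3] = 30, u[4] = 32, u[5] = 28, u[6] = 26, u[7] = 20, u[8] = 12, u[9] = 32, u[10] = 10, u[11] = 8, u[12] = 18, u[13] = 26, u[14] = 10, u[15] = 2, u[16] = 12, u[17] = 14, u[18] = 26, u[19] = 6, u[20] = 32, u[21] = 4, u[22] = 2, u[23] = 6, u[24] = 8, u[25] = 14, u[26] = 22, u[27] = 2, u[28] = 24, u[29] = 26, u[30] = 16, u[31] = 8, u[32] = 24, u[33] = 32, u[34] = 22, u[35] = 20, u[36] = 8, u[37] = 28, u[38] = 2.
Since (u[37], u[38]) = (u[1], u[2]) = (28, 2) (two consecutive terms determine the rest), the sequence is periodic with period 36.
So u[2809] = u[1 + ((2809-1) mod 36)] = u[1] = 28.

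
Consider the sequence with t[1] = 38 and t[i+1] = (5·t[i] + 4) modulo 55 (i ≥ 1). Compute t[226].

49

We have t[1] = 38,  t[2] = 29,  t[3] = 39,  t[4] = 34,  t[5] = 9,  t[6] = 49,  t[7] = 29.
Since t[7] = t[2] = 29, the sequence is eventually periodic: after a pre-period of length 1 it cycles with period 5.
For i ≥ 2, t[i] depends only on (i - 2) mod 5. (226 - 2) mod 5 = 4, so t[226] = t[6] = 49.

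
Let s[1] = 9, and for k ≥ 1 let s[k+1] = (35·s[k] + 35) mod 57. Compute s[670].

Listing terms: s[1] = 9; s[2] = 8; s[3] = 30; s[4] = 2; s[5] = 48; s[6] = 5; s[7] = 39; s[8] = 32; s[9] = 15; s[10] = 47; s[11] = 27; s[12] = 11; s[13] = 21; s[14] = 29; s[15] = 24; s[16] = 20; s[17] = 51; s[18] = 53; s[19] = 9.
Since s[19] = s[1] = 9, the sequence is periodic with period 18.
(670 - 1) mod 18 = 3, so s[670] = s[4] = 2.

2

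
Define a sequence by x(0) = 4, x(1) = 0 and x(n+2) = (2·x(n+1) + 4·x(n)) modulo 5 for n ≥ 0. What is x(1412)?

Computing terms: x(0) = 4, x(1) = 0, x(2) = 1, x(3) = 2, x(4) = 3, x(5) = 4, x(6) = 0.
The sequence repeats with period 5.
(1412 - 0) mod 5 = 2, so x(1412) = x(2) = 1.

1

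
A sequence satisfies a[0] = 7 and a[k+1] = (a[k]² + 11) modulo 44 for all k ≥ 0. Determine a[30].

3

Computing terms: a[0] = 7; a[1] = 16; a[2] = 3; a[3] = 20; a[4] = 15; a[5] = 16.
Since a[5] = a[1] = 16, the sequence is eventually periodic: after a pre-period of length 1 it cycles with period 4.
For k ≥ 1, a[k] depends only on (k - 1) mod 4. (30 - 1) mod 4 = 1, so a[30] = a[2] = 3.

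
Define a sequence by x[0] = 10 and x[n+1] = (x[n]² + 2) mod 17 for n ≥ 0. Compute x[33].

1

x[0] = 10, x[1] = 0, x[2] = 2, x[3] = 6, x[4] = 4, x[5] = 1, x[6] = 3, x[7] = 11, x[8] = 4.
Since x[8] = x[4] = 4, the sequence is eventually periodic: after a pre-period of length 4 it cycles with period 4.
For n ≥ 4, x[n] depends only on (n - 4) mod 4. (33 - 4) mod 4 = 1, so x[33] = x[5] = 1.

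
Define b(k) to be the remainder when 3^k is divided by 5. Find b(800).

b(0) = 1; b(1) = 3; b(2) = 4; b(3) = 2; b(4) = 1.
Since b(4) = b(0) = 1, the sequence is periodic with period 4.
(800 - 0) mod 4 = 0, so b(800) = b(0) = 1.

1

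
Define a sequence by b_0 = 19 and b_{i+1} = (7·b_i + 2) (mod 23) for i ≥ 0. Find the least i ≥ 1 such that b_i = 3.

Listing terms: b_0 = 19,  b_1 = 20,  b_2 = 4,  b_3 = 7,  b_4 = 5,  b_5 = 14,  b_6 = 8,  b_7 = 12,  b_8 = 17,  b_9 = 6,  b_{10} = 21,  b_{11} = 11,  b_{12} = 10,  b_{13} = 3,  b_{14} = 0,  b_{15} = 2,  b_{16} = 16,  b_{17} = 22,  b_{18} = 18,  b_{19} = 13,  b_{20} = 1,  b_{21} = 9,  b_{22} = 19.
The sequence repeats with period 22.
The value 3 first appears (with i ≥ 1) at b_{13}.

13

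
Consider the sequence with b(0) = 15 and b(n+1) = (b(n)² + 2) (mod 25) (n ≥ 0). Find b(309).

18

b(0) = 15,  b(1) = 2,  b(2) = 6,  b(3) = 13,  b(4) = 21,  b(5) = 18,  b(6) = 1,  b(7) = 3,  b(8) = 11,  b(9) = 23,  b(10) = 6.
Since b(10) = b(2) = 6, the sequence is eventually periodic: after a pre-period of length 2 it cycles with period 8.
For n ≥ 2, b(n) depends only on (n - 2) mod 8. (309 - 2) mod 8 = 3, so b(309) = b(5) = 18.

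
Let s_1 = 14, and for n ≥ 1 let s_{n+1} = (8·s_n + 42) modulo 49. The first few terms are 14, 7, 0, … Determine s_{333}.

42

Listing terms: s_1 = 14,  s_2 = 7,  s_3 = 0,  s_4 = 42,  s_5 = 35,  s_6 = 28,  s_7 = 21,  s_8 = 14.
Since s_8 = s_1 = 14, the sequence is periodic with period 7.
(333 - 1) mod 7 = 3, so s_{333} = s_4 = 42.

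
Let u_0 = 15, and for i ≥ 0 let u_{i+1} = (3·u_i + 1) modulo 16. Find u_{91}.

We have u_0 = 15,  u_1 = 14,  u_2 = 11,  u_3 = 2,  u_4 = 7,  u_5 = 6,  u_6 = 3,  u_7 = 10,  u_8 = 15.
Since u_8 = u_0 = 15, the sequence is periodic with period 8.
(91 - 0) mod 8 = 3, so u_{91} = u_3 = 2.

2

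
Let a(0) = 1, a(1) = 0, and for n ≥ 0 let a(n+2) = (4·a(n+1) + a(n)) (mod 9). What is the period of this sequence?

a(0) = 1,  a(1) = 0,  a(2) = 1,  a(3) = 4,  a(4) = 8,  a(5) = 0,  a(6) = 8,  a(7) = 5,  a(8) = 1,  a(9) = 0.
The sequence repeats with period 8.

8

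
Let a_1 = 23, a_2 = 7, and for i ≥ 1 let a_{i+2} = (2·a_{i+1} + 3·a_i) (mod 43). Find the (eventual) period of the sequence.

We have a_1 = 23,  a_2 = 7,  a_3 = 40,  a_4 = 15,  a_5 = 21,  a_6 = 1,  a_7 = 22,  a_8 = 4,  a_9 = 31,  a_{10} = 31,  a_{11} = 26,  a_{12} = 16,  a_{13} = 24,  a_{14} = 10,  a_{15} = 6,  a_{16} = 42,  a_{17} = 16,  a_{18} = 29,  a_{19} = 20,  a_{20} = 41,  a_{21} = 13,  a_{22} = 20,  a_{23} = 36,  a_{24} = 3,  a_{25} = 28,  a_{26} = 22,  a_{27} = 42,  a_{28} = 21,  a_{29} = 39,  a_{30} = 12,  a_{31} = 12,  a_{32} = 17,  a_{33} = 27,  a_{34} = 19,  a_{35} = 33,  a_{36} = 37,  a_{37} = 1,  a_{38} = 27,  a_{39} = 14,  a_{40} = 23,  a_{41} = 2,  a_{42} = 30,  a_{43} = 23,  a_{44} = 7.
Since (a_{43}, a_{44}) = (a_1, a_2) = (23, 7) (two consecutive terms determine the rest), the sequence is periodic with period 42.

42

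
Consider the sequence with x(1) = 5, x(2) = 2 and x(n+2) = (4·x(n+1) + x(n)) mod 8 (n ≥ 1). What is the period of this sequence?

4

x(1) = 5,  x(2) = 2,  x(3) = 5,  x(4) = 6,  x(5) = 5,  x(6) = 2.
The sequence repeats with period 4.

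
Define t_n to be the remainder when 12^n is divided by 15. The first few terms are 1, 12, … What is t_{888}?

We have t_0 = 1, t_1 = 12, t_2 = 9, t_3 = 3, t_4 = 6, t_5 = 12.
Since t_5 = t_1 = 12, the sequence is eventually periodic: after a pre-period of length 1 it cycles with period 4.
For n ≥ 1, t_n depends only on (n - 1) mod 4. (888 - 1) mod 4 = 3, so t_{888} = t_4 = 6.

6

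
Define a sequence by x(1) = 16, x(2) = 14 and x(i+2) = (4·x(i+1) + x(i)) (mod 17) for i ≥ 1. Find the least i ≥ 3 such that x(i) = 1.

Listing terms: x(1) = 16, x(2) = 14, x(3) = 4, x(4) = 13, x(5) = 5, x(6) = 16, x(7) = 1, x(8) = 3, x(9) = 13, x(10) = 4, x(11) = 12, x(12) = 1, x(13) = 16, x(14) = 14.
Since (x(13), x(14)) = (x(1), x(2)) = (16, 14) (two consecutive terms determine the rest), the sequence is periodic with period 12.
The value 1 first appears (with i ≥ 3) at x(7).

7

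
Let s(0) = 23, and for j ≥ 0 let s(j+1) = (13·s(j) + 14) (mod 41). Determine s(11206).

s(0) = 23; s(1) = 26; s(2) = 24; s(3) = 39; s(4) = 29; s(5) = 22; s(6) = 13; s(7) = 19; s(8) = 15; s(9) = 4; s(10) = 25; s(11) = 11; s(12) = 34; s(13) = 5; s(14) = 38; s(15) = 16; s(16) = 17; s(17) = 30; s(18) = 35; s(19) = 18; s(20) = 2; s(21) = 40; s(22) = 1; s(23) = 27; s(24) = 37; s(25) = 3; s(26) = 12; s(27) = 6; s(28) = 10; s(29) = 21; s(30) = 0; s(31) = 14; s(32) = 32; s(33) = 20; s(34) = 28; s(35) = 9; s(36) = 8; s(37) = 36; s(38) = 31; s(39) = 7; s(40) = 23.
The sequence repeats with period 40.
(11206 - 0) mod 40 = 6, so s(11206) = s(6) = 13.

13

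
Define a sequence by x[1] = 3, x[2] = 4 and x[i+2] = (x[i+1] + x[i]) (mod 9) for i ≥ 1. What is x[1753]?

3

x[1] = 3,  x[2] = 4,  x[3] = 7,  x[4] = 2,  x[5] = 0,  x[6] = 2,  x[7] = 2,  x[8] = 4,  x[9] = 6,  x[10] = 1,  x[11] = 7,  x[12] = 8,  x[13] = 6,  x[14] = 5,  x[15] = 2,  x[16] = 7,  x[17] = 0,  x[18] = 7,  x[19] = 7,  x[20] = 5,  x[21] = 3,  x[22] = 8,  x[23] = 2,  x[24] = 1,  x[25] = 3,  x[26] = 4.
Since (x[25], x[26]) = (x[1], x[2]) = (3, 4) (two consecutive terms determine the rest), the sequence is periodic with period 24.
So x[1753] = x[1 + ((1753-1) mod 24)] = x[1] = 3.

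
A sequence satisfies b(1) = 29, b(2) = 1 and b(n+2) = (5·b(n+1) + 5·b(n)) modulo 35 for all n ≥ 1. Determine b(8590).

5

b(1) = 29,  b(2) = 1,  b(3) = 10,  b(4) = 20,  b(5) = 10,  b(6) = 10,  b(7) = 30,  b(8) = 25,  b(9) = 30,  b(10) = 30,  b(11) = 20,  b(12) = 5,  b(13) = 20,  b(14) = 20,  b(15) = 25,  b(16) = 15,  b(17) = 25,  b(18) = 25,  b(19) = 5,  b(20) = 10,  b(21) = 5,  b(22) = 5,  b(23) = 15,  b(24) = 30,  b(25) = 15,  b(26) = 15,  b(27) = 10,  b(28) = 20.
Since (b(27), b(28)) = (b(3), b(4)) = (10, 20) (two consecutive terms determine the rest), the sequence is eventually periodic: after a pre-period of length 2 it cycles with period 24.
For n ≥ 3, b(n) depends only on (n - 3) mod 24. (8590 - 3) mod 24 = 19, so b(8590) = b(22) = 5.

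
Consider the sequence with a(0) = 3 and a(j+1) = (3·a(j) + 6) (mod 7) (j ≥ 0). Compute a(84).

Computing terms: a(0) = 3,  a(1) = 1,  a(2) = 2,  a(3) = 5,  a(4) = 0,  a(5) = 6,  a(6) = 3.
Since a(6) = a(0) = 3, the sequence is periodic with period 6.
(84 - 0) mod 6 = 0, so a(84) = a(0) = 3.

3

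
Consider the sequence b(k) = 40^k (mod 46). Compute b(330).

24

b(1) = 40, b(2) = 36, b(3) = 14, b(4) = 8, b(5) = 44, b(6) = 12, b(7) = 20, b(8) = 18, b(9) = 30, b(10) = 4, b(11) = 22, b(12) = 6, b(13) = 10, b(14) = 32, b(15) = 38, b(16) = 2, b(17) = 34, b(18) = 26, b(19) = 28, b(20) = 16, b(21) = 42, b(22) = 24, b(23) = 40.
The sequence repeats with period 22.
(330 - 1) mod 22 = 21, so b(330) = b(22) = 24.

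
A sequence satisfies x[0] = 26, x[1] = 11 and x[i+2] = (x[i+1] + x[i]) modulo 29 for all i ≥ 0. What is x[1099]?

3

Listing terms: x[0] = 26; x[1] = 11; x[2] = 8; x[3] = 19; x[4] = 27; x[5] = 17; x[6] = 15; x[7] = 3; x[8] = 18; x[9] = 21; x[10] = 10; x[11] = 2; x[12] = 12; x[13] = 14; x[14] = 26; x[15] = 11.
The sequence repeats with period 14.
So x[1099] = x[0 + ((1099-0) mod 14)] = x[7] = 3.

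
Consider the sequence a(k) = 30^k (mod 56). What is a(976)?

a(1) = 30,  a(2) = 4,  a(3) = 8,  a(4) = 16,  a(5) = 32,  a(6) = 8.
Since a(6) = a(3) = 8, the sequence is eventually periodic: after a pre-period of length 2 it cycles with period 3.
For k ≥ 3, a(k) depends only on (k - 3) mod 3. (976 - 3) mod 3 = 1, so a(976) = a(4) = 16.

16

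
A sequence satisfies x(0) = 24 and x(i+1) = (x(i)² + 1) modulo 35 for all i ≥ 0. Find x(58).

17

Listing terms: x(0) = 24; x(1) = 17; x(2) = 10; x(3) = 31; x(4) = 17.
Since x(4) = x(1) = 17, the sequence is eventually periodic: after a pre-period of length 1 it cycles with period 3.
For i ≥ 1, x(i) depends only on (i - 1) mod 3. (58 - 1) mod 3 = 0, so x(58) = x(1) = 17.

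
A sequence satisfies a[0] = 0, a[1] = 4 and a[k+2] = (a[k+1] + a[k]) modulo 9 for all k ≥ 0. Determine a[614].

5

We have a[0] = 0,  a[1] = 4,  a[2] = 4,  a[3] = 8,  a[4] = 3,  a[5] = 2,  a[6] = 5,  a[7] = 7,  a[8] = 3,  a[9] = 1,  a[10] = 4,  a[11] = 5,  a[12] = 0,  a[13] = 5,  a[14] = 5,  a[15] = 1,  a[16] = 6,  a[17] = 7,  a[18] = 4,  a[19] = 2,  a[20] = 6,  a[21] = 8,  a[22] = 5,  a[23] = 4,  a[24] = 0,  a[25] = 4.
Since (a[24], a[25]) = (a[0], a[1]) = (0, 4) (two consecutive terms determine the rest), the sequence is periodic with period 24.
So a[614] = a[0 + ((614-0) mod 24)] = a[14] = 5.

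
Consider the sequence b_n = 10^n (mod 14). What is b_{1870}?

Listing terms: b_1 = 10, b_2 = 2, b_3 = 6, b_4 = 4, b_5 = 12, b_6 = 8, b_7 = 10.
The sequence repeats with period 6.
So b_{1870} = b_{1 + ((1870-1) mod 6)} = b_4 = 4.

4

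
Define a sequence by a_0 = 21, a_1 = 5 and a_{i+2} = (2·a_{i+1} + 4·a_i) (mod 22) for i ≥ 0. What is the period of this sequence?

10

Listing terms: a_0 = 21,  a_1 = 5,  a_2 = 6,  a_3 = 10,  a_4 = 0,  a_5 = 18,  a_6 = 14,  a_7 = 12,  a_8 = 14,  a_9 = 10,  a_{10} = 10,  a_{11} = 16,  a_{12} = 6,  a_{13} = 10.
Since (a_{12}, a_{13}) = (a_2, a_3) = (6, 10) (two consecutive terms determine the rest), the sequence is eventually periodic: after a pre-period of length 2 it cycles with period 10.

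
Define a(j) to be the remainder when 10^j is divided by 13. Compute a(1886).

9

Listing terms: a(0) = 1; a(1) = 10; a(2) = 9; a(3) = 12; a(4) = 3; a(5) = 4; a(6) = 1.
Since a(6) = a(0) = 1, the sequence is periodic with period 6.
So a(1886) = a(0 + ((1886-0) mod 6)) = a(2) = 9.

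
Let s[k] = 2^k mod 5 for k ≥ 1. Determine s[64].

1

s[1] = 2,  s[2] = 4,  s[3] = 3,  s[4] = 1,  s[5] = 2.
The sequence repeats with period 4.
So s[64] = s[1 + ((64-1) mod 4)] = s[4] = 1.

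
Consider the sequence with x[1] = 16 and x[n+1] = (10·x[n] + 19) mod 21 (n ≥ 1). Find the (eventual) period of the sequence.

We have x[1] = 16; x[2] = 11; x[3] = 3; x[4] = 7; x[5] = 5; x[6] = 6; x[7] = 16.
Since x[7] = x[1] = 16, the sequence is periodic with period 6.

6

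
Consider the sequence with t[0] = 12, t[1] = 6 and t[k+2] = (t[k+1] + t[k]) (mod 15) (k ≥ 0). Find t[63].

9

Computing terms: t[0] = 12,  t[1] = 6,  t[2] = 3,  t[3] = 9,  t[4] = 12,  t[5] = 6.
The sequence repeats with period 4.
(63 - 0) mod 4 = 3, so t[63] = t[3] = 9.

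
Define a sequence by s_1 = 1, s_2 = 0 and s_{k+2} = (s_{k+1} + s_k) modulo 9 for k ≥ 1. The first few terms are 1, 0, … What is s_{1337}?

Computing terms: s_1 = 1,  s_2 = 0,  s_3 = 1,  s_4 = 1,  s_5 = 2,  s_6 = 3,  s_7 = 5,  s_8 = 8,  s_9 = 4,  s_{10} = 3,  s_{11} = 7,  s_{12} = 1,  s_{13} = 8,  s_{14} = 0,  s_{15} = 8,  s_{16} = 8,  s_{17} = 7,  s_{18} = 6,  s_{19} = 4,  s_{20} = 1,  s_{21} = 5,  s_{22} = 6,  s_{23} = 2,  s_{24} = 8,  s_{25} = 1,  s_{26} = 0.
The sequence repeats with period 24.
So s_{1337} = s_{1 + ((1337-1) mod 24)} = s_{17} = 7.

7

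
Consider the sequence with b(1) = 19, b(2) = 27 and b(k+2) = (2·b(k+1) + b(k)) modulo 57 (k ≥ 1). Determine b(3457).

1

Computing terms: b(1) = 19, b(2) = 27, b(3) = 16, b(4) = 2, b(5) = 20, b(6) = 42, b(7) = 47, b(8) = 22, b(9) = 34, b(10) = 33, b(11) = 43, b(12) = 5, b(13) = 53, b(14) = 54, b(15) = 47, b(16) = 34, b(17) = 1, b(18) = 36, b(19) = 16, b(20) = 11, b(21) = 38, b(22) = 30, b(23) = 41, b(24) = 55, b(25) = 37, b(26) = 15, b(27) = 10, b(28) = 35, b(29) = 23, b(30) = 24, b(31) = 14, b(32) = 52, b(33) = 4, b(34) = 3, b(35) = 10, b(36) = 23, b(37) = 56, b(38) = 21, b(39) = 41, b(40) = 46, b(41) = 19, b(42) = 27.
Since (b(41), b(42)) = (b(1), b(2)) = (19, 27) (two consecutive terms determine the rest), the sequence is periodic with period 40.
(3457 - 1) mod 40 = 16, so b(3457) = b(17) = 1.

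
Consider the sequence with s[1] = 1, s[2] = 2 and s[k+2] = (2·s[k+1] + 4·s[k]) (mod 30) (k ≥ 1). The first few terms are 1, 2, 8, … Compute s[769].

4

We have s[1] = 1,  s[2] = 2,  s[3] = 8,  s[4] = 24,  s[5] = 20,  s[6] = 16,  s[7] = 22,  s[8] = 18,  s[9] = 4,  s[10] = 20,  s[11] = 26,  s[12] = 12,  s[13] = 8,  s[14] = 4,  s[15] = 10,  s[16] = 6,  s[17] = 22,  s[18] = 8,  s[19] = 14,  s[20] = 0,  s[21] = 26,  s[22] = 22,  s[23] = 28,  s[24] = 24,  s[25] = 10,  s[26] = 26,  s[27] = 2,  s[28] = 18,  s[29] = 14,  s[30] = 10,  s[31] = 16,  s[32] = 12,  s[33] = 28,  s[34] = 14,  s[35] = 20,  s[36] = 6,  s[37] = 2,  s[38] = 28,  s[39] = 4,  s[40] = 0,  s[41] = 16,  s[42] = 2,  s[43] = 8.
Since (s[42], s[43]) = (s[2], s[3]) = (2, 8) (two consecutive terms determine the rest), the sequence is eventually periodic: after a pre-period of length 1 it cycles with period 40.
For k ≥ 2, s[k] depends only on (k - 2) mod 40. (769 - 2) mod 40 = 7, so s[769] = s[9] = 4.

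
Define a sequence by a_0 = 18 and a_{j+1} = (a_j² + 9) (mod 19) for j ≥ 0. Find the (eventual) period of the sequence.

Computing terms: a_0 = 18; a_1 = 10; a_2 = 14; a_3 = 15; a_4 = 6; a_5 = 7; a_6 = 1; a_7 = 10.
Since a_7 = a_1 = 10, the sequence is eventually periodic: after a pre-period of length 1 it cycles with period 6.

6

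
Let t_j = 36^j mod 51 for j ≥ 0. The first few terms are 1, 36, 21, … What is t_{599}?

9

Computing terms: t_0 = 1,  t_1 = 36,  t_2 = 21,  t_3 = 42,  t_4 = 33,  t_5 = 15,  t_6 = 30,  t_7 = 9,  t_8 = 18,  t_9 = 36.
Since t_9 = t_1 = 36, the sequence is eventually periodic: after a pre-period of length 1 it cycles with period 8.
For j ≥ 1, t_j depends only on (j - 1) mod 8. (599 - 1) mod 8 = 6, so t_{599} = t_7 = 9.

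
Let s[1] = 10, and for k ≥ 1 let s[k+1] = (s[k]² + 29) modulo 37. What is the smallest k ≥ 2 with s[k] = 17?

6

s[1] = 10,  s[2] = 18,  s[3] = 20,  s[4] = 22,  s[5] = 32,  s[6] = 17,  s[7] = 22.
Since s[7] = s[4] = 22, the sequence is eventually periodic: after a pre-period of length 3 it cycles with period 3.
The value 17 first appears (with k ≥ 2) at s[6].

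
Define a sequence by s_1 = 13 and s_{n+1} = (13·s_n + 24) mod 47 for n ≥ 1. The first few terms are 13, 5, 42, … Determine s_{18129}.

8

Listing terms: s_1 = 13; s_2 = 5; s_3 = 42; s_4 = 6; s_5 = 8; s_6 = 34; s_7 = 43; s_8 = 19; s_9 = 36; s_{10} = 22; s_{11} = 28; s_{12} = 12; s_{13} = 39; s_{14} = 14; s_{15} = 18; s_{16} = 23; s_{17} = 41; s_{18} = 40; s_{19} = 27; s_{20} = 46; s_{21} = 11; s_{22} = 26; s_{23} = 33; s_{24} = 30; s_{25} = 38; s_{26} = 1; s_{27} = 37; s_{28} = 35; s_{29} = 9; s_{30} = 0; s_{31} = 24; s_{32} = 7; s_{33} = 21; s_{34} = 15; s_{35} = 31; s_{36} = 4; s_{37} = 29; s_{38} = 25; s_{39} = 20; s_{40} = 2; s_{41} = 3; s_{42} = 16; s_{43} = 44; s_{44} = 32; s_{45} = 17; s_{46} = 10; s_{47} = 13.
The sequence repeats with period 46.
(18129 - 1) mod 46 = 4, so s_{18129} = s_5 = 8.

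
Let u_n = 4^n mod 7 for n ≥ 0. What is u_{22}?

u_0 = 1, u_1 = 4, u_2 = 2, u_3 = 1.
Since u_3 = u_0 = 1, the sequence is periodic with period 3.
So u_{22} = u_{0 + ((22-0) mod 3)} = u_1 = 4.

4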